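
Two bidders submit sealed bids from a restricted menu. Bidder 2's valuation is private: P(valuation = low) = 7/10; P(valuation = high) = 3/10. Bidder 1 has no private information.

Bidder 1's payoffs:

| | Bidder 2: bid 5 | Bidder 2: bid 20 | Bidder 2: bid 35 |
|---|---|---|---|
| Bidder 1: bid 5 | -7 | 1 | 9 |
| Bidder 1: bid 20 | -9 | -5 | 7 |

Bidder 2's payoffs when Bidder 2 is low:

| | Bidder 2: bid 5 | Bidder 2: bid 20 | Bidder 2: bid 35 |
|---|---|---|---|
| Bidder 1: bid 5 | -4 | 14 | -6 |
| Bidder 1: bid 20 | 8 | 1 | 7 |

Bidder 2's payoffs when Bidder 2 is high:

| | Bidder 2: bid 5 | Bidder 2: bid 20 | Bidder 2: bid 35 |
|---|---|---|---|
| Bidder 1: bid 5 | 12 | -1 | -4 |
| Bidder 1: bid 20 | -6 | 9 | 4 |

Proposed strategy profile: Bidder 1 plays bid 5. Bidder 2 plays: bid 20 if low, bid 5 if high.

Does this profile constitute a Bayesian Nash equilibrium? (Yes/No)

Yes

Bidder 1 plays bid 5: E[bid 5] = 7/10·(1) + 3/10·(-7) = -7/5; E[bid 20] = -31/5. Best-responding. ✓
Bidder 2 (valuation low), facing bid 5: bid 5 gives -4, bid 20 gives 14, bid 35 gives -6. Proposed bid 20 is best. ✓
Bidder 2 (valuation high), facing bid 5: bid 5 gives 12, bid 20 gives -1, bid 35 gives -4. Proposed bid 5 is best. ✓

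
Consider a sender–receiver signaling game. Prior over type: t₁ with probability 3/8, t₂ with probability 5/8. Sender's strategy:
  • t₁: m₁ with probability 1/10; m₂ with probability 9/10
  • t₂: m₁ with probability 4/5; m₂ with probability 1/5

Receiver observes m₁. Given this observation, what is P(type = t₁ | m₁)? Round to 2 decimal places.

0.07

Apply Bayes' rule using the sender's strategy as the likelihood.
P(m₁) = (3/8)·(1/10) + (5/8)·(4/5) = 43/80
P(t₁ | m₁) = ((3/8)·(1/10)) / (43/80) = (3/80) / (43/80) = 3/43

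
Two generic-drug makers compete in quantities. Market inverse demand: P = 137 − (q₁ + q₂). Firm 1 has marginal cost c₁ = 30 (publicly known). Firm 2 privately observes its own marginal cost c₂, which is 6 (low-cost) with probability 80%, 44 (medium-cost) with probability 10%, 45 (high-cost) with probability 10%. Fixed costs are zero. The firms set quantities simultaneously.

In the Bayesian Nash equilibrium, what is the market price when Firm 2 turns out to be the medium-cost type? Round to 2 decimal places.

75.38

Type-c best response for Firm 2: q₂(c) = (137 − c)/2 − q₁/2.
Firm 1 maximizes expected profit; its first-order condition is 137 − 2q₁ − E[q₂] − 30 = 0.
Substituting E[q₂] and solving: E[c₂] = 13.7, so q₁ = (137 − 2·30 + 13.7)/3 = 30.2333.
q₂(medium-cost) = 31.3833, so P = 137 − (30.2333 + 31.3833) = 75.3833.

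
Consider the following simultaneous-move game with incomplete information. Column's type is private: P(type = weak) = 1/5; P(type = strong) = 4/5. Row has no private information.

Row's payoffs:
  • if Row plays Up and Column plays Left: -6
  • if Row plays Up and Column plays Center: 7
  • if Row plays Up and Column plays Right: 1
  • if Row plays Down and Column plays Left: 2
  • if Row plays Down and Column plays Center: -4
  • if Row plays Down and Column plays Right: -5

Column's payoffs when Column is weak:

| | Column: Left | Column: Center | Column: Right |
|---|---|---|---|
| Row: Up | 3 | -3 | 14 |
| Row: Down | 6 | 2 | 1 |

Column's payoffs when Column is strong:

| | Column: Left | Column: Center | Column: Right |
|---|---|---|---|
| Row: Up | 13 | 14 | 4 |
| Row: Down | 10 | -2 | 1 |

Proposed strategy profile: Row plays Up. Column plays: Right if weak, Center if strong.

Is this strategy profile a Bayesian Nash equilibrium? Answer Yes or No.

Yes

Row plays Up: E[Up] = 1/5·(1) + 4/5·(7) = 29/5; E[Down] = -21/5. Best-responding. ✓
Column (type weak), facing Up: Left gives 3, Center gives -3, Right gives 14. Proposed Right is best. ✓
Column (type strong), facing Up: Left gives 13, Center gives 14, Right gives 4. Proposed Center is best. ✓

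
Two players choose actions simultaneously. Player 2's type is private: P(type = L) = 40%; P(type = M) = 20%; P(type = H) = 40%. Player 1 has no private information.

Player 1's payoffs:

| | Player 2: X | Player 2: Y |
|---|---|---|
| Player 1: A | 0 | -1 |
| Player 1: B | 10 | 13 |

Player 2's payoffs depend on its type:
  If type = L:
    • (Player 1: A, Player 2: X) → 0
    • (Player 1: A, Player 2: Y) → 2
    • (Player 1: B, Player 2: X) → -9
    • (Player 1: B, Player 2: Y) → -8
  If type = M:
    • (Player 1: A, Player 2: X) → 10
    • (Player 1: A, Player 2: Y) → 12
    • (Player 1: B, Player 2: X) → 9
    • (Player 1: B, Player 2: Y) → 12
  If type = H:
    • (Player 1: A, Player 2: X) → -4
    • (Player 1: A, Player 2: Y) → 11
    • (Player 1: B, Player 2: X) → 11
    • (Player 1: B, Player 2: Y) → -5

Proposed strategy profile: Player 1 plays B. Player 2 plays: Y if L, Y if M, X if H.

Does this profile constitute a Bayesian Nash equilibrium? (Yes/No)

Player 1 plays B: E[B] = 0.4·(13) + 0.2·(13) + 0.4·(10) = 11.8; E[A] = -0.6. Best-responding. ✓
Player 2 (type L), facing B: X gives -9, Y gives -8. Proposed Y is best. ✓
Player 2 (type M), facing B: X gives 9, Y gives 12. Proposed Y is best. ✓
Player 2 (type H), facing B: X gives 11, Y gives -5. Proposed X is best. ✓

Yes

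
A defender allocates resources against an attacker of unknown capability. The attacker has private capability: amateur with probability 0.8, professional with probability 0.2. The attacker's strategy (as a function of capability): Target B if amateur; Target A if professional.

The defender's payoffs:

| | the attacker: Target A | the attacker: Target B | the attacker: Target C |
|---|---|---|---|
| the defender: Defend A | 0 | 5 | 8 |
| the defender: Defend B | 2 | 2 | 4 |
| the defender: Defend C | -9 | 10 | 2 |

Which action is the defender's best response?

Defend C

Compute the defender's expected payoff for each action, taking the expectation over the attacker's type.
E[Defend A] = 0.8·(5) + 0.2·(0) = 4
E[Defend B] = 0.8·(2) + 0.2·(2) = 2
E[Defend C] = 0.8·(10) + 0.2·(-9) = 6.2
Best response: Defend C (6.2 is the largest).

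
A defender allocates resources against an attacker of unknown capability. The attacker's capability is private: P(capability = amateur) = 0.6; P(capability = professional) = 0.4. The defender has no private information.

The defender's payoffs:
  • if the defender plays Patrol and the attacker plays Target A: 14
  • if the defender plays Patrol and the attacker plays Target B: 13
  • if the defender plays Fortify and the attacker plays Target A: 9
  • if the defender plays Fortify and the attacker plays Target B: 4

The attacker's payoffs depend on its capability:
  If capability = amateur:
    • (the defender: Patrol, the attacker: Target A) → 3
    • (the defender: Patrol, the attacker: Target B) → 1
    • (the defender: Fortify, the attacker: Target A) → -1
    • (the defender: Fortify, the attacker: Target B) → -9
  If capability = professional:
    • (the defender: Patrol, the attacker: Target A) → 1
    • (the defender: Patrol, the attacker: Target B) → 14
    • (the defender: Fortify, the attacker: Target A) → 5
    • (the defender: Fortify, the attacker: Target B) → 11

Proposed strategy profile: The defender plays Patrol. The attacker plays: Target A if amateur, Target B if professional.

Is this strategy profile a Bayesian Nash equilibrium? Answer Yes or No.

Yes

The defender plays Patrol: E[Patrol] = 0.6·(14) + 0.4·(13) = 13.6; E[Fortify] = 7. Best-responding. ✓
The attacker (capability amateur), facing Patrol: Target A gives 3, Target B gives 1. Proposed Target A is best. ✓
The attacker (capability professional), facing Patrol: Target A gives 1, Target B gives 14. Proposed Target B is best. ✓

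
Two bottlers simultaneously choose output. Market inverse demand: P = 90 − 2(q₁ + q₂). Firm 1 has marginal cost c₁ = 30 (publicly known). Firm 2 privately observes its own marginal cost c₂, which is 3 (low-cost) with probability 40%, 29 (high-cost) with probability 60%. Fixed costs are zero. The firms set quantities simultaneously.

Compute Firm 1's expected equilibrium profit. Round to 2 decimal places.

131.22

Firm 2 with cost c maximizes (90 − 2(q₁+q₂) − c)·q₂, giving q₂(c) = (90 − c − 2q₁)/4.
E[c₂] = 0.4·3 + 0.6·29 = 18.6
Firm 1's FOC against E[q₂] yields q₁ = (90 − 2·30 + E[c₂])/6 = (90 − 60 + 18.6)/6 = 8.1.
E[P] = 90 − 2·(q₁ + E[q₂]) = 46.2; Firm 1's expected profit = (E[P] − 30)·q₁ = (46.2 − 30)·8.1 = 131.22.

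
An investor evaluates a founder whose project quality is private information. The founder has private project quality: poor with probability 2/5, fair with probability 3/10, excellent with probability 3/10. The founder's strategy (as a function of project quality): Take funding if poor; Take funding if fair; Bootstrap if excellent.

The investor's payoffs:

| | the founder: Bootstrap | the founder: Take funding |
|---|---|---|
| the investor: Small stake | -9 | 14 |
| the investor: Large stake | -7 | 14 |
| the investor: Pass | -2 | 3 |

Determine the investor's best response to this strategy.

E[Small stake] = 2/5·(14) + 3/10·(14) + 3/10·(-9) = 71/10
E[Large stake] = 2/5·(14) + 3/10·(14) + 3/10·(-7) = 77/10
E[Pass] = 2/5·(3) + 3/10·(3) + 3/10·(-2) = 3/2
Best response: Large stake (77/10 is the largest).

Large stake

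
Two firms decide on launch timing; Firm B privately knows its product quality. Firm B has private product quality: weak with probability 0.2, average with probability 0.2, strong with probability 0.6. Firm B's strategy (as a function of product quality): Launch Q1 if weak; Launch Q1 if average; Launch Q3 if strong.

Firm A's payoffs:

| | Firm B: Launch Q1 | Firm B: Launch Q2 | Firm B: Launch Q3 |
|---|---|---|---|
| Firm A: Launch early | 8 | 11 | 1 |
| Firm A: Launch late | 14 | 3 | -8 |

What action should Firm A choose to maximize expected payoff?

E[Launch early] = 0.2·(8) + 0.2·(8) + 0.6·(1) = 3.8
E[Launch late] = 0.2·(14) + 0.2·(14) + 0.6·(-8) = 0.8
Best response: Launch early (3.8 is the largest).

Launch early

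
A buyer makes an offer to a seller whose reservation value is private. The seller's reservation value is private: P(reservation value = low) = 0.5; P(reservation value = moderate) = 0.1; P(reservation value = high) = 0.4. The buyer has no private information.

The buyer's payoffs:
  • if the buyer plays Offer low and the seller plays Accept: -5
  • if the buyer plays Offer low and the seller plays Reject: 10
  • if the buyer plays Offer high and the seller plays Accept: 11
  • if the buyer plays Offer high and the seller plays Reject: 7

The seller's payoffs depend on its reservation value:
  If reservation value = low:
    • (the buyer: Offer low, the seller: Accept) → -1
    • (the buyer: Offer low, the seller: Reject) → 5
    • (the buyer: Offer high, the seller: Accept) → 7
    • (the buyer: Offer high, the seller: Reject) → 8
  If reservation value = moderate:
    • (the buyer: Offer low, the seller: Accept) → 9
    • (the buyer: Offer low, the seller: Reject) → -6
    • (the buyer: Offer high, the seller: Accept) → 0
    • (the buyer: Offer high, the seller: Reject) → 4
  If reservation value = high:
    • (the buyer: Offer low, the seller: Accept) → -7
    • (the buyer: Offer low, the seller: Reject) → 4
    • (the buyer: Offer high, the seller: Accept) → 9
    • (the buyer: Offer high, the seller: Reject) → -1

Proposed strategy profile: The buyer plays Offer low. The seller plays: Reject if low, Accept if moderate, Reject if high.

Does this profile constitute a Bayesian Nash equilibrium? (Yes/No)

A profile is a BNE iff every type of every player is best-responding given beliefs about the other side.
The buyer plays Offer low: E[Offer low] = 0.5·(10) + 0.1·(-5) + 0.4·(10) = 8.5; E[Offer high] = 7.4. Best-responding. ✓
The seller (reservation value low), facing Offer low: Accept gives -1, Reject gives 5. Proposed Reject is best. ✓
The seller (reservation value moderate), facing Offer low: Accept gives 9, Reject gives -6. Proposed Accept is best. ✓
The seller (reservation value high), facing Offer low: Accept gives -7, Reject gives 4. Proposed Reject is best. ✓

Yes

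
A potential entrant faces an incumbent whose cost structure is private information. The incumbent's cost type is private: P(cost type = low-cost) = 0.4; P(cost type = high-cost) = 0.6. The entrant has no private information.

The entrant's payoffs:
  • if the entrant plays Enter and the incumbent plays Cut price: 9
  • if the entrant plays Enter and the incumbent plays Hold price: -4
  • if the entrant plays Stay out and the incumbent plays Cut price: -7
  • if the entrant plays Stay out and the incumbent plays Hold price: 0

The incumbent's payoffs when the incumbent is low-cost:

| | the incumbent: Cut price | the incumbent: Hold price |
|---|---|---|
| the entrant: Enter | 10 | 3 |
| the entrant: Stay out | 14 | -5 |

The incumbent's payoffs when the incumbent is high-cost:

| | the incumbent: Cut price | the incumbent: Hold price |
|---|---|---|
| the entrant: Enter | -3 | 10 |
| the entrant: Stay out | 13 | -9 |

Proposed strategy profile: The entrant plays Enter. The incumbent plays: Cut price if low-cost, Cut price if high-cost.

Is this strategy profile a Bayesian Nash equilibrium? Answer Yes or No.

The entrant plays Enter: E[Enter] = 0.4·(9) + 0.6·(9) = 9; E[Stay out] = -7. Best-responding. ✓
The incumbent (cost type low-cost), facing Enter: Cut price gives 10, Hold price gives 3. Proposed Cut price is best. ✓
The incumbent (cost type high-cost), facing Enter: Cut price gives -3, Hold price gives 10. Proposed Cut price is not best — profitable deviation exists. ✗

No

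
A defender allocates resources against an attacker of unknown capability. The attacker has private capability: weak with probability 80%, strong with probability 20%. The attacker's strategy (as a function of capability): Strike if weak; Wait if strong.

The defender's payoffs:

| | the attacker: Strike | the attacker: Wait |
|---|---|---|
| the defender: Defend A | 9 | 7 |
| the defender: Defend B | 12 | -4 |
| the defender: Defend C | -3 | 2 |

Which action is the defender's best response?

Defend B

Compute the defender's expected payoff for each action, taking the expectation over the attacker's type.
E[Defend A] = 0.8·(9) + 0.2·(7) = 8.6
E[Defend B] = 0.8·(12) + 0.2·(-4) = 8.8
E[Defend C] = 0.8·(-3) + 0.2·(2) = -2
Best response: Defend B (8.8 is the largest).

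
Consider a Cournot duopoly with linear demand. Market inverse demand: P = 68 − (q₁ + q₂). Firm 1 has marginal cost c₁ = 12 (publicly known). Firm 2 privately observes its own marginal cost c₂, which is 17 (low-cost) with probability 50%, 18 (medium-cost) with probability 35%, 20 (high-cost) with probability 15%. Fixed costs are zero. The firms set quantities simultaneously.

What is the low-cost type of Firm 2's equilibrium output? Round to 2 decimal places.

15.20

Type-c best response for Firm 2: q₂(c) = (68 − c)/2 − q₁/2.
Firm 1 maximizes expected profit; its first-order condition is 68 − 2q₁ − E[q₂] − 12 = 0.
Substituting E[q₂] and solving: E[c₂] = 17.8, so q₁ = (68 − 2·12 + 17.8)/3 = 20.6.
q₂(low-cost) = (68 − 17 − 20.6)/2 = 15.2.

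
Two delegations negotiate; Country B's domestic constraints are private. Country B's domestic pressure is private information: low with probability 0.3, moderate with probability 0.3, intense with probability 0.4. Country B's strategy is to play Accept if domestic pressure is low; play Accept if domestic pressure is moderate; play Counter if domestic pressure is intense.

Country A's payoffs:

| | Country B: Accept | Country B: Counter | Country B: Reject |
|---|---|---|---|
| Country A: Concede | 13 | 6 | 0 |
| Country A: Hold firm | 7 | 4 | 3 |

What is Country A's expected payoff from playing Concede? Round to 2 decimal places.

E[Concede] = 0.3·13 + 0.3·13 + 0.4·6 = 3.9 + 3.9 + 2.4 = 10.2

10.20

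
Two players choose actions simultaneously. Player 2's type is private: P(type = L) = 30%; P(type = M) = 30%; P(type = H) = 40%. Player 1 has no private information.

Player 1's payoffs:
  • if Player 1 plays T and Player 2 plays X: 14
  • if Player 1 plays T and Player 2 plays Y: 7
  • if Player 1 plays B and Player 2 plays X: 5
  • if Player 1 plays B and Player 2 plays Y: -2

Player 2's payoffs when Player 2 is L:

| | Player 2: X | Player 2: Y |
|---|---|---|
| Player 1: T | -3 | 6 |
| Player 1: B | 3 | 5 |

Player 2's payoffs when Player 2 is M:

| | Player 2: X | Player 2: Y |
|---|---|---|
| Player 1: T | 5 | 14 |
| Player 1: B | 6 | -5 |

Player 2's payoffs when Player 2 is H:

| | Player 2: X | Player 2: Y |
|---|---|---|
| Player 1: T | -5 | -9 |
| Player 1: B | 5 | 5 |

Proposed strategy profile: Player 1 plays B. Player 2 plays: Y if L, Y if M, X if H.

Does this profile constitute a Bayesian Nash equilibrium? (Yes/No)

A profile is a BNE iff every type of every player is best-responding given beliefs about the other side.
Player 1 plays B: E[B] = 0.3·(-2) + 0.3·(-2) + 0.4·(5) = 0.8; E[T] = 9.8. Not best-responding. ✗
Player 2 (type L), facing B: X gives 3, Y gives 5. Proposed Y is best. ✓
Player 2 (type M), facing B: X gives 6, Y gives -5. Proposed Y is not best — profitable deviation exists. ✗
Player 2 (type H), facing B: X gives 5, Y gives 5. Proposed X is best. ✓

No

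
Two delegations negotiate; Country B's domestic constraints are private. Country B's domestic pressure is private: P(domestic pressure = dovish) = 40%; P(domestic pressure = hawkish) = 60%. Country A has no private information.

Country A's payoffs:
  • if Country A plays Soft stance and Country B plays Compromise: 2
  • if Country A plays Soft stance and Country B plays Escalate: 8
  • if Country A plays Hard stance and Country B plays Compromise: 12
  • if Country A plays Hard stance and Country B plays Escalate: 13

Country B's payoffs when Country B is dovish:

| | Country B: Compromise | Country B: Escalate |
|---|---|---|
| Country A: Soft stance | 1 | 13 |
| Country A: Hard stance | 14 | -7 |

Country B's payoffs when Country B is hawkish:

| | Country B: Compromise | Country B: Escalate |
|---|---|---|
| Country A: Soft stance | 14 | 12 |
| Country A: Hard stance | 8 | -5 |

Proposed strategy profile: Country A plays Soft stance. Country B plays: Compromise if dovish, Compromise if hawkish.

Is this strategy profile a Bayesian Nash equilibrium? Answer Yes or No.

No

Country A plays Soft stance: E[Soft stance] = 0.4·(2) + 0.6·(2) = 2; E[Hard stance] = 12. Not best-responding. ✗
Country B (domestic pressure dovish), facing Soft stance: Compromise gives 1, Escalate gives 13. Proposed Compromise is not best — profitable deviation exists. ✗
Country B (domestic pressure hawkish), facing Soft stance: Compromise gives 14, Escalate gives 12. Proposed Compromise is best. ✓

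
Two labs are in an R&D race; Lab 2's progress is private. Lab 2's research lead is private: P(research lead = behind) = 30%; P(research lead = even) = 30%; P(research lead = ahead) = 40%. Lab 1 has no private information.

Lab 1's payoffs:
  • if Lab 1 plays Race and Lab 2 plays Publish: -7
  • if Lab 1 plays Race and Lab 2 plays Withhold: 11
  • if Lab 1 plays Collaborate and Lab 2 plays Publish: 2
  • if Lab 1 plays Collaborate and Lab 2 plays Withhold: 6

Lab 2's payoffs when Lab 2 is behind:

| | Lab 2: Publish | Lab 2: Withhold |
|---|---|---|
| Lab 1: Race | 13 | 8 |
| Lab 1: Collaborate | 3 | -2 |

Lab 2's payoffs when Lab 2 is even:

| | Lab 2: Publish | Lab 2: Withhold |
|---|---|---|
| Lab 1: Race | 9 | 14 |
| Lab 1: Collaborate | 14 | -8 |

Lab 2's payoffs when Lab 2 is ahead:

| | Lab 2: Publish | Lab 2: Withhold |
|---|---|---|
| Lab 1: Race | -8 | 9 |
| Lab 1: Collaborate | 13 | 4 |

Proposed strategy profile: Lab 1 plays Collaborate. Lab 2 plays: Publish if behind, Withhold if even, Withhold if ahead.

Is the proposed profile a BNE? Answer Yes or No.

No

Lab 1 plays Collaborate: E[Collaborate] = 0.3·(2) + 0.3·(6) + 0.4·(6) = 4.8; E[Race] = 5.6. Not best-responding. ✗
Lab 2 (research lead behind), facing Collaborate: Publish gives 3, Withhold gives -2. Proposed Publish is best. ✓
Lab 2 (research lead even), facing Collaborate: Publish gives 14, Withhold gives -8. Proposed Withhold is not best — profitable deviation exists. ✗
Lab 2 (research lead ahead), facing Collaborate: Publish gives 13, Withhold gives 4. Proposed Withhold is not best — profitable deviation exists. ✗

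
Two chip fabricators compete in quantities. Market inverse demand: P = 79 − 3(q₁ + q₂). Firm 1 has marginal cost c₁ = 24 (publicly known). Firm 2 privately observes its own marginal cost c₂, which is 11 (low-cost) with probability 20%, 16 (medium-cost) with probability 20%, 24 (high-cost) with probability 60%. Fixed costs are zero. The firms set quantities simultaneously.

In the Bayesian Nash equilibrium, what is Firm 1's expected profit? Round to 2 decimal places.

Type-c best response for Firm 2: q₂(c) = (79 − c)/6 − q₁/2.
Firm 1 maximizes expected profit; its first-order condition is 79 − 6q₁ − 3E[q₂] − 24 = 0.
Substituting E[q₂] and solving: E[c₂] = 19.8, so q₁ = (79 − 2·24 + 19.8)/9 = 5.64444.
E[P] = 79 − 3·(q₁ + E[q₂]) = 40.9333; Firm 1's expected profit = (E[P] − 24)·q₁ = (40.9333 − 24)·5.64444 = 95.5793.

95.58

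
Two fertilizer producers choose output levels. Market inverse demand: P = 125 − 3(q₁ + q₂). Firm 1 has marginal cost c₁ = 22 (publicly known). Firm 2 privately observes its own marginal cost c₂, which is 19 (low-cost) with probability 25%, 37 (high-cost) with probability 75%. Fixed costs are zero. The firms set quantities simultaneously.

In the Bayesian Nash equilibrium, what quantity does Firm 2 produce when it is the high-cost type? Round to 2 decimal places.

Type-c best response for Firm 2: q₂(c) = (125 − c)/6 − q₁/2.
Firm 1 maximizes expected profit; its first-order condition is 125 − 6q₁ − 3E[q₂] − 22 = 0.
Substituting E[q₂] and solving: E[c₂] = 32.5, so q₁ = (125 − 2·22 + 32.5)/9 = 12.6111.
q₂(high-cost) = (125 − 37 − 3·12.6111)/6 = 8.36111.

8.36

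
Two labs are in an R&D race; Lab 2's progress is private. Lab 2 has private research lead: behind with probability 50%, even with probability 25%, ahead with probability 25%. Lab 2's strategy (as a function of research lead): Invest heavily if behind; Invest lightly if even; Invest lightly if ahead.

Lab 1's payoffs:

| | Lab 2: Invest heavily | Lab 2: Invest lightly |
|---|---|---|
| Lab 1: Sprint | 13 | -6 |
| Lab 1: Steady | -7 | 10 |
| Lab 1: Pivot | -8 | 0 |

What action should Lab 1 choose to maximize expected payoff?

Sprint

Compute Lab 1's expected payoff for each action, taking the expectation over Lab 2's type.
E[Sprint] = 0.5·(13) + 0.25·(-6) + 0.25·(-6) = 3.5
E[Steady] = 0.5·(-7) + 0.25·(10) + 0.25·(10) = 1.5
E[Pivot] = 0.5·(-8) + 0.25·(0) + 0.25·(0) = -4
Best response: Sprint (3.5 is the largest).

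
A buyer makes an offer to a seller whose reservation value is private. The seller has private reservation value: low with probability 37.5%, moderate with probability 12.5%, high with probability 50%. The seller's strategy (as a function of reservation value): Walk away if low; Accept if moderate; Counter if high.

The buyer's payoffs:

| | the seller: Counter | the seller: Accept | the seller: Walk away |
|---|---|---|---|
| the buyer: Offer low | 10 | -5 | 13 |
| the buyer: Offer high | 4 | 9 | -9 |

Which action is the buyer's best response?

Compute the buyer's expected payoff for each action, taking the expectation over the seller's type.
E[Offer low] = 0.375·(13) + 0.125·(-5) + 0.5·(10) = 9.25
E[Offer high] = 0.375·(-9) + 0.125·(9) + 0.5·(4) = -0.25
Best response: Offer low (9.25 is the largest).

Offer low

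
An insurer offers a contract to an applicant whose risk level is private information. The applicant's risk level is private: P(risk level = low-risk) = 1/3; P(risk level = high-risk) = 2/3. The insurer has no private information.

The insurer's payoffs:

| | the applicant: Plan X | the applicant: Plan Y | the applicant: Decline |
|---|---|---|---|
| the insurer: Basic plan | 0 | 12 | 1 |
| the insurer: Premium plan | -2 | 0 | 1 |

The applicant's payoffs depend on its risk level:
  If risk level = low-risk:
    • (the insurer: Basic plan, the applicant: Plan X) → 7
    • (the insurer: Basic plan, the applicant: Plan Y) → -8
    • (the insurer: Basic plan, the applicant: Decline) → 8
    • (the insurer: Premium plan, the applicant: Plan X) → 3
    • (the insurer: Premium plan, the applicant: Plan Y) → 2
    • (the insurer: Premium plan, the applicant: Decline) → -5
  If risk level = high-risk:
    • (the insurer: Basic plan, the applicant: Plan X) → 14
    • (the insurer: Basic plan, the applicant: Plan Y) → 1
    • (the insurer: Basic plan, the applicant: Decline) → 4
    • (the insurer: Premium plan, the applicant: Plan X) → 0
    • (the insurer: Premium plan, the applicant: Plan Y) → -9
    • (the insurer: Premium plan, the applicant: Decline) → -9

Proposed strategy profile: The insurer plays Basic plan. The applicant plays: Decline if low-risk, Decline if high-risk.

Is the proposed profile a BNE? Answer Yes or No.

No

The insurer plays Basic plan: E[Basic plan] = 1/3·(1) + 2/3·(1) = 1; E[Premium plan] = 1. Best-responding. ✓
The applicant (risk level low-risk), facing Basic plan: Plan X gives 7, Plan Y gives -8, Decline gives 8. Proposed Decline is best. ✓
The applicant (risk level high-risk), facing Basic plan: Plan X gives 14, Plan Y gives 1, Decline gives 4. Proposed Decline is not best — profitable deviation exists. ✗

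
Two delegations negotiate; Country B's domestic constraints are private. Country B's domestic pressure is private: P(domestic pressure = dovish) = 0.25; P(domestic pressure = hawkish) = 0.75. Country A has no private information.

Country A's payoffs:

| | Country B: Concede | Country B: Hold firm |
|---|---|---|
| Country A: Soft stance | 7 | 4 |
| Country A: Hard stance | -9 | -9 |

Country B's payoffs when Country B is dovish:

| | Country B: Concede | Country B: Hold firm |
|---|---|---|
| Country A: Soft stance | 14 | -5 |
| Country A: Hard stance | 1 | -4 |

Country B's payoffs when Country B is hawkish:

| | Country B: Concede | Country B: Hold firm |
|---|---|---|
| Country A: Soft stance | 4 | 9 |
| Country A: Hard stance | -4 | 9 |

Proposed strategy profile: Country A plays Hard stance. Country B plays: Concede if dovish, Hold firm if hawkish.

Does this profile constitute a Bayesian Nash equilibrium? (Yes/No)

A profile is a BNE iff every type of every player is best-responding given beliefs about the other side.
Country A plays Hard stance: E[Hard stance] = 0.25·(-9) + 0.75·(-9) = -9; E[Soft stance] = 4.75. Not best-responding. ✗
Country B (domestic pressure dovish), facing Hard stance: Concede gives 1, Hold firm gives -4. Proposed Concede is best. ✓
Country B (domestic pressure hawkish), facing Hard stance: Concede gives -4, Hold firm gives 9. Proposed Hold firm is best. ✓

No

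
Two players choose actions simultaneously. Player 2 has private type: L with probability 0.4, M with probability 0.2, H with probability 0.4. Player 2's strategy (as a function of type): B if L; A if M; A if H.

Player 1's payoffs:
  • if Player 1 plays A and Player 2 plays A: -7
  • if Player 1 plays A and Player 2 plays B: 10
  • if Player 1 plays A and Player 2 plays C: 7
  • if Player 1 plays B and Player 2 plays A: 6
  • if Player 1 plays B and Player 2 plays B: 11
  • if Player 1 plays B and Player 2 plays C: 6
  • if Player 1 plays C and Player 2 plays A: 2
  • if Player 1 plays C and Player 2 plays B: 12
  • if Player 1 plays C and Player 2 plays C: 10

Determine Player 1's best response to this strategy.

B

Compute Player 1's expected payoff for each action, taking the expectation over Player 2's type.
E[A] = 0.4·(10) + 0.2·(-7) + 0.4·(-7) = -0.2
E[B] = 0.4·(11) + 0.2·(6) + 0.4·(6) = 8
E[C] = 0.4·(12) + 0.2·(2) + 0.4·(2) = 6
Best response: B (8 is the largest).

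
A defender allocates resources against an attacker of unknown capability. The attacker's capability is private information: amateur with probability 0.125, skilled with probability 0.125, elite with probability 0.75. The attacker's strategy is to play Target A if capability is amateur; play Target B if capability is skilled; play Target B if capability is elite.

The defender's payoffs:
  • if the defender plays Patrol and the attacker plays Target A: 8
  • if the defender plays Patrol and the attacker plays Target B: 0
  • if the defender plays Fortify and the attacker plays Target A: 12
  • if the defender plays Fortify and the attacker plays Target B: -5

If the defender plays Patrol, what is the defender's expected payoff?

E[Patrol] = 0.125·8 + 0.125·0 + 0.75·0 = 1 + 0 + 0 = 1

1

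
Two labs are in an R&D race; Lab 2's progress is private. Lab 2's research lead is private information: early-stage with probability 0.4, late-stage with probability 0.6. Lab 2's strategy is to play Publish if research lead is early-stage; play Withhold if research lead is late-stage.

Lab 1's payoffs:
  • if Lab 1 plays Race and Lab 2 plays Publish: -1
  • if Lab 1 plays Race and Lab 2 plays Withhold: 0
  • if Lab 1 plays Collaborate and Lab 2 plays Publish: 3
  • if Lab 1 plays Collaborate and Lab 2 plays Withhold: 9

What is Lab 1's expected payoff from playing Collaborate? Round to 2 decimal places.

E[Collaborate] = 0.4·3 + 0.6·9 = 1.2 + 5.4 = 6.6

6.60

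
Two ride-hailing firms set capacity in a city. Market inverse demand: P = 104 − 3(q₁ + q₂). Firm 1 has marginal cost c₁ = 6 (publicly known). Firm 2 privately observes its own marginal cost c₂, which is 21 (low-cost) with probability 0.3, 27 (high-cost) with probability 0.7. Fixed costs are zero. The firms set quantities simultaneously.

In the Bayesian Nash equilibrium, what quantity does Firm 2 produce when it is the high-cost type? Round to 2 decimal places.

Firm 2 with cost c maximizes (104 − 3(q₁+q₂) − c)·q₂, giving q₂(c) = (104 − c − 3q₁)/6.
E[c₂] = 0.3·21 + 0.7·27 = 25.2
Firm 1's FOC against E[q₂] yields q₁ = (104 − 2·6 + E[c₂])/9 = (104 − 12 + 25.2)/9 = 13.0222.
q₂(high-cost) = (104 − 27 − 3·13.0222)/6 = 6.32222.

6.32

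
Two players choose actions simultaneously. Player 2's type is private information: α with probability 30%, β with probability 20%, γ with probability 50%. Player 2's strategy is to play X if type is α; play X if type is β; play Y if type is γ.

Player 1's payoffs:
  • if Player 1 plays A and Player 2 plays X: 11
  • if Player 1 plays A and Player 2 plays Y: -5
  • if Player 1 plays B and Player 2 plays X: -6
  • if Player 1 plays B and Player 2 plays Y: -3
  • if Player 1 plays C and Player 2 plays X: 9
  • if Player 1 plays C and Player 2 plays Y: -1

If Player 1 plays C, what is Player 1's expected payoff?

4

E[C] = 0.3·9 + 0.2·9 + 0.5·(-1) = 2.7 + 1.8 + (-0.5) = 4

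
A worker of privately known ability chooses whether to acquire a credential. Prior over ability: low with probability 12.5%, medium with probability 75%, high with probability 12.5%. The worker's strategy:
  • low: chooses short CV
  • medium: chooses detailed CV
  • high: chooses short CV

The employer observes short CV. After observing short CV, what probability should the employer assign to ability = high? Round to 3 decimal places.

0.500

Apply Bayes' rule using the sender's strategy as the likelihood.
P(short CV) = 0.125·1 + 0.75·0 + 0.125·1 = 0.25
P(high | short CV) = (0.125·1) / 0.25 = 0.125 / 0.25 = 0.5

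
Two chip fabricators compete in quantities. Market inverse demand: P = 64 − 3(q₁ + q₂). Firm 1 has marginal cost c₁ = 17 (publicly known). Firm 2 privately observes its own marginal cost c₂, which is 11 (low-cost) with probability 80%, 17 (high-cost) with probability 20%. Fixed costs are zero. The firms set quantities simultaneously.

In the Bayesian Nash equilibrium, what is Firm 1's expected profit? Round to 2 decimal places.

Type-c best response for Firm 2: q₂(c) = (64 − c)/6 − q₁/2.
Firm 1 maximizes expected profit; its first-order condition is 64 − 6q₁ − 3E[q₂] − 17 = 0.
Substituting E[q₂] and solving: E[c₂] = 12.2, so q₁ = (64 − 2·17 + 12.2)/9 = 4.68889.
E[P] = 64 − 3·(q₁ + E[q₂]) = 31.0667; Firm 1's expected profit = (E[P] − 17)·q₁ = (31.0667 − 17)·4.68889 = 65.957.

65.96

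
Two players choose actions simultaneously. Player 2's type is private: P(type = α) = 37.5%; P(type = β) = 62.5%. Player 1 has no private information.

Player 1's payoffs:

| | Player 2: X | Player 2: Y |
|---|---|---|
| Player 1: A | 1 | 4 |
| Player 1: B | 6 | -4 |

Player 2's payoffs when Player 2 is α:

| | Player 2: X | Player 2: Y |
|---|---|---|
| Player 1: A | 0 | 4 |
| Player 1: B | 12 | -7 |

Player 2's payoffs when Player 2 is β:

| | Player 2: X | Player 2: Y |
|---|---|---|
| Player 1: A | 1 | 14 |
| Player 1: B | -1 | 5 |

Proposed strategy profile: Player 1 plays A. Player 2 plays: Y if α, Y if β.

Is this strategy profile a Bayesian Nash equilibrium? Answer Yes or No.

Player 1 plays A: E[A] = 0.375·(4) + 0.625·(4) = 4; E[B] = -4. Best-responding. ✓
Player 2 (type α), facing A: X gives 0, Y gives 4. Proposed Y is best. ✓
Player 2 (type β), facing A: X gives 1, Y gives 14. Proposed Y is best. ✓

Yes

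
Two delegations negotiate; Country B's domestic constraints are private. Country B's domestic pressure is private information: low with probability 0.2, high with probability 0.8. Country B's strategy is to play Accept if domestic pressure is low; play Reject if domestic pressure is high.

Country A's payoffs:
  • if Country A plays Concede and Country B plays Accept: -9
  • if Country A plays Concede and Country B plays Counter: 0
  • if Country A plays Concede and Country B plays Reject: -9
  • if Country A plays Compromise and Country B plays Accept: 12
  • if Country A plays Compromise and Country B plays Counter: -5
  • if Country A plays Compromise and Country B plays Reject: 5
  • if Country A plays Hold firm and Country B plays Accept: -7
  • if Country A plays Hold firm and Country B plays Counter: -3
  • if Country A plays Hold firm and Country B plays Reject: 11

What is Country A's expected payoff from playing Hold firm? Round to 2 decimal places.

7.40

Take the expectation over Country B's domestic pressure, weighting each type's action by its prior probability.
E[Hold firm] = 0.2·(-7) + 0.8·11 = (-1.4) + 8.8 = 7.4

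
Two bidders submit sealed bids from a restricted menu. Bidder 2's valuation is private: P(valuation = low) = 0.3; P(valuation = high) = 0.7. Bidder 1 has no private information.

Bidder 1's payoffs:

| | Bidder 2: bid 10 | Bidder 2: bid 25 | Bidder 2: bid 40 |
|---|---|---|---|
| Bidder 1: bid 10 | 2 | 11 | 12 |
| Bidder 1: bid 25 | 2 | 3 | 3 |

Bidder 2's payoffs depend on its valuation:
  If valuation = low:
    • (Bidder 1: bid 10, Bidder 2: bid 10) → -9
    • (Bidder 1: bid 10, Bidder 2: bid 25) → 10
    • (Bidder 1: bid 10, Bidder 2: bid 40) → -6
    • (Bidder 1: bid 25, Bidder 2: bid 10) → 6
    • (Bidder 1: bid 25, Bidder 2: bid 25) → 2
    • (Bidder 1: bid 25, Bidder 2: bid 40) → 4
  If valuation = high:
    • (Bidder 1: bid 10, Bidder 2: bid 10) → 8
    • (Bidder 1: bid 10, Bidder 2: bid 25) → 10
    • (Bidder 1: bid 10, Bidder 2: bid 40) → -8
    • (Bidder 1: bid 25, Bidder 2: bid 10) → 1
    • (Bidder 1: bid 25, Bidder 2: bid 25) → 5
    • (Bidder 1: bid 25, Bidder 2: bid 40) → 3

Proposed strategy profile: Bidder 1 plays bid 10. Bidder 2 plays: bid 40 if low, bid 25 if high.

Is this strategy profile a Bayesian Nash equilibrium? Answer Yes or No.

A profile is a BNE iff every type of every player is best-responding given beliefs about the other side.
Bidder 1 plays bid 10: E[bid 10] = 0.3·(12) + 0.7·(11) = 11.3; E[bid 25] = 3. Best-responding. ✓
Bidder 2 (valuation low), facing bid 10: bid 10 gives -9, bid 25 gives 10, bid 40 gives -6. Proposed bid 40 is not best — profitable deviation exists. ✗
Bidder 2 (valuation high), facing bid 10: bid 10 gives 8, bid 25 gives 10, bid 40 gives -8. Proposed bid 25 is best. ✓

No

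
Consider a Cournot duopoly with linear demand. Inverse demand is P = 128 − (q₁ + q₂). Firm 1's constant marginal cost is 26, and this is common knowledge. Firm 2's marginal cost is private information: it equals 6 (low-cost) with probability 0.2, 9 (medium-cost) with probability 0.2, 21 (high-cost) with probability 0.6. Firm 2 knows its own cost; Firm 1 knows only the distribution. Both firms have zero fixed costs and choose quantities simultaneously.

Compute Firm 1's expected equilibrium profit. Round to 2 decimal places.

Each type of Firm 2 best-responds to q₁; Firm 1 best-responds to the expected q₂ over Firm 2's types.
Firm 2 with cost c maximizes (128 − (q₁+q₂) − c)·q₂, giving q₂(c) = (128 − c − q₁)/2.
E[c₂] = 0.2·6 + 0.2·9 + 0.6·21 = 15.6
Firm 1's FOC against E[q₂] yields q₁ = (128 − 2·26 + E[c₂])/3 = (128 − 52 + 15.6)/3 = 30.5333.
E[P] = 128 − (q₁ + E[q₂]) = 56.5333; Firm 1's expected profit = (E[P] − 26)·q₁ = (56.5333 − 26)·30.5333 = 932.284.

932.28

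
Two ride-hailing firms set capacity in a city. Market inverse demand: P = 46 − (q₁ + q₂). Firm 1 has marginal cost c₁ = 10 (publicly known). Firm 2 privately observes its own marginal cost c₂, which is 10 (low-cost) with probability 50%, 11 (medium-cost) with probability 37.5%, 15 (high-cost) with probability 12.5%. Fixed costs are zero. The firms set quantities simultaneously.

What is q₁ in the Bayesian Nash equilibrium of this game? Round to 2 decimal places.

Type-c best response for Firm 2: q₂(c) = (46 − c)/2 − q₁/2.
Firm 1 maximizes expected profit; its first-order condition is 46 − 2q₁ − E[q₂] − 10 = 0.
Substituting E[q₂] and solving: E[c₂] = 11, so q₁ = (46 − 2·10 + 11)/3 = 12.3333.

12.33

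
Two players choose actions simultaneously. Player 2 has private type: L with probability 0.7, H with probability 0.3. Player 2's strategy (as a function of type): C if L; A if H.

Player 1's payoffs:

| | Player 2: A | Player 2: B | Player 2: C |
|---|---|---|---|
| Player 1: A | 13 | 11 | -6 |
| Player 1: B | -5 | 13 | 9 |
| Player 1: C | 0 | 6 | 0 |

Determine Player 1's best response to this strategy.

B

Compute Player 1's expected payoff for each action, taking the expectation over Player 2's type.
E[A] = 0.7·(-6) + 0.3·(13) = -0.3
E[B] = 0.7·(9) + 0.3·(-5) = 4.8
E[C] = 0.7·(0) + 0.3·(0) = 0
Best response: B (4.8 is the largest).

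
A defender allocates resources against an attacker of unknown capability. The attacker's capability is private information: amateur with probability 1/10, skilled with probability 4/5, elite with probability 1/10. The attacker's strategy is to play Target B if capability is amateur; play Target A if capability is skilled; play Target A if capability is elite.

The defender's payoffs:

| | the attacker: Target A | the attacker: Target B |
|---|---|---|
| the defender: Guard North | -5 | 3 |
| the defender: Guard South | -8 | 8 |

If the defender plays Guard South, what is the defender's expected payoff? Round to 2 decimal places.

-6.40

E[Guard South] = 1/10·8 + 4/5·(-8) + 1/10·(-8) = 4/5 + (-32/5) + (-4/5) = -32/5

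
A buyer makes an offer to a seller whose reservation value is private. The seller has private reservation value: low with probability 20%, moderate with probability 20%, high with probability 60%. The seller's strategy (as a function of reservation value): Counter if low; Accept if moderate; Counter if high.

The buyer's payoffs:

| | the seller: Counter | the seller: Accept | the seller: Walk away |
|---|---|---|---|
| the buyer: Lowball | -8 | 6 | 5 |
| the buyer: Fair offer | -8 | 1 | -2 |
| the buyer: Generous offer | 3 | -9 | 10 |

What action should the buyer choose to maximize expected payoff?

E[Lowball] = 0.2·(-8) + 0.2·(6) + 0.6·(-8) = -5.2
E[Fair offer] = 0.2·(-8) + 0.2·(1) + 0.6·(-8) = -6.2
E[Generous offer] = 0.2·(3) + 0.2·(-9) + 0.6·(3) = 0.6
Best response: Generous offer (0.6 is the largest).

Generous offer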